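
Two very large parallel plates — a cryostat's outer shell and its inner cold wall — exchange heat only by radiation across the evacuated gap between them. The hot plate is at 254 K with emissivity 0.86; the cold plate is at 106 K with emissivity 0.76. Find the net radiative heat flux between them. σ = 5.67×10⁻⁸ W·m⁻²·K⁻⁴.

q ≈ 155 W/m²

For two infinite grey parallel plates, q = σ(T₁⁴ − T₂⁴)/(1/ε₁ + 1/ε₂ − 1).
T₁⁴ − T₂⁴ = 4.162×10⁹ − 1.262×10⁸ = 4.036×10⁹ K⁴.
1/ε₁ + 1/ε₂ − 1 = 1.163 + 1.316 − 1 = 1.479.
q = 5.67×10⁻⁸ × 4.036×10⁹ / 1.479.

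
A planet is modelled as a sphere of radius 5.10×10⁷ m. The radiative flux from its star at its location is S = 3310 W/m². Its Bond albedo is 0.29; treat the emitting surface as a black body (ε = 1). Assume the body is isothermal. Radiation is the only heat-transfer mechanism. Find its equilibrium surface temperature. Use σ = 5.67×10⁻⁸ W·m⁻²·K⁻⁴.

At equilibrium, absorbed power = emitted power.
Absorbing cross-section = πr² = 8.171×10¹⁵ m²; emitting surface = 4πr² = 3.269×10¹⁶ m² (ratio 4).
(1−a)S·A_cross = εσ·A_surf·T⁴  ⇒  T⁴ = (1−a)S/(4σ).
T⁴ = 0.710·3310/(4·5.67×10⁻⁸) = 1.036×10¹⁰ K⁴.
T = (1.036×10¹⁰)^(1/4).

T ≈ 319 K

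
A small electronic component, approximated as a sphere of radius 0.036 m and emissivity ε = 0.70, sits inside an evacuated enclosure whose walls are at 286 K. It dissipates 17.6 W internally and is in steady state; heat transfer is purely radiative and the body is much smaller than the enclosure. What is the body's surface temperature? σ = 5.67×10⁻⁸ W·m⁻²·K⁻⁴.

For a small grey body in a large enclosure, net radiated power = εσA(T⁴ − T_w⁴).
Steady state: P = εσA(T⁴ − T_w⁴) with A = 4πr² = 0.01629 m².
T⁴ = P/(εσA) + T_w⁴ = 17.6/(0.70·5.67×10⁻⁸·0.01629) + (286)⁴
    = 2.723×10¹⁰ + 6.691×10⁹ = 3.392×10¹⁰ K⁴.

T ≈ 429 K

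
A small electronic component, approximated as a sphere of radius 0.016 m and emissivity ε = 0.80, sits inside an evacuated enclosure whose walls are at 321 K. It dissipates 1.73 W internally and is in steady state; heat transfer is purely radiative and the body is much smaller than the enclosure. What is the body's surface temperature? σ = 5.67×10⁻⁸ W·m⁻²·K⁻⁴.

T ≈ 387 K

For a small grey body in a large enclosure, net radiated power = εσA(T⁴ − T_w⁴).
Steady state: P = εσA(T⁴ − T_w⁴) with A = 4πr² = 0.003217 m².
T⁴ = P/(εσA) + T_w⁴ = 1.73/(0.80·5.67×10⁻⁸·0.003217) + (321)⁴
    = 1.186×10¹⁰ + 1.062×10¹⁰ = 2.247×10¹⁰ K⁴.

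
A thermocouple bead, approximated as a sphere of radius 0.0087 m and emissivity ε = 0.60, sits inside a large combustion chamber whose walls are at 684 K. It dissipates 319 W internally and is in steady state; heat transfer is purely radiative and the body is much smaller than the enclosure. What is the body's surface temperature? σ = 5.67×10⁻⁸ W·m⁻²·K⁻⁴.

For a small grey body in a large enclosure, net radiated power = εσA(T⁴ − T_w⁴).
Steady state: P = εσA(T⁴ − T_w⁴) with A = 4πr² = 9.511×10⁻⁴ m².
T⁴ = P/(εσA) + T_w⁴ = 319/(0.60·5.67×10⁻⁸·9.511×10⁻⁴) + (684)⁴
    = 9.858×10¹² + 2.189×10¹¹ = 1.008×10¹³ K⁴.

T ≈ 1780 K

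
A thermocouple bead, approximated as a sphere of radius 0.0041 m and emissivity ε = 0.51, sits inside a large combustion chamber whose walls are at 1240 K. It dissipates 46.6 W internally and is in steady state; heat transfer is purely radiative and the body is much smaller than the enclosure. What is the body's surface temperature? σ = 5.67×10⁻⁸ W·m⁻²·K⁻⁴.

T ≈ 1780 K

For a small grey body in a large enclosure, net radiated power = εσA(T⁴ − T_w⁴).
Steady state: P = εσA(T⁴ − T_w⁴) with A = 4πr² = 2.112×10⁻⁴ m².
T⁴ = P/(εσA) + T_w⁴ = 46.6/(0.51·5.67×10⁻⁸·2.112×10⁻⁴) + (1240)⁴
    = 7.629×10¹² + 2.364×10¹² = 9.993×10¹² K⁴.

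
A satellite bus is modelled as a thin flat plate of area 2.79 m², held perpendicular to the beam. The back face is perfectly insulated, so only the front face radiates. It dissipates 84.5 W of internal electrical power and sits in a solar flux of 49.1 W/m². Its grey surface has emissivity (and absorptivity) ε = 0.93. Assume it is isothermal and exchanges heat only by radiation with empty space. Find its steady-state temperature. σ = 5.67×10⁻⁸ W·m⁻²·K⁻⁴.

At steady state, absorbed solar power + internal power = radiated power.
Absorbed: α·S·A_cross = 0.93·49.1·2.790 = 127.4 W (cross-section A).
Total input = 127.4 + 84.5 = 211.9 W.
Radiated: εσ·A_surf·T⁴ with A_surf = A = 2.790 m².
T⁴ = 211.9/(0.93·5.67×10⁻⁸·2.790) = 1.440×10⁹ K⁴.

T ≈ 195 K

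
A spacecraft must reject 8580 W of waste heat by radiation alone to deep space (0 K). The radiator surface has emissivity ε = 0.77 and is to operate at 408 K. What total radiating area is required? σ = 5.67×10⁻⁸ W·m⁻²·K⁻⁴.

A ≈ 7.09 m²

P = εσA T⁴ ⇒ A = P/(εσT⁴).
T⁴ = 2.771×10¹⁰ K⁴.
A = 8580/(0.77 × 5.67×10⁻⁸ × 2.771×10¹⁰).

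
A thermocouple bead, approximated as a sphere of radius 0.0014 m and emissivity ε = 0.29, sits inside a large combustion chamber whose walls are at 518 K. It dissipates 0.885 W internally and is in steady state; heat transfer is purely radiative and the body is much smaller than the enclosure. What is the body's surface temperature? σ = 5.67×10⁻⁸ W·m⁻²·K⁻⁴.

For a small grey body in a large enclosure, net radiated power = εσA(T⁴ − T_w⁴).
Steady state: P = εσA(T⁴ − T_w⁴) with A = 4πr² = 2.463×10⁻⁵ m².
T⁴ = P/(εσA) + T_w⁴ = 0.885/(0.29·5.67×10⁻⁸·2.463×10⁻⁵) + (518)⁴
    = 2.185×10¹² + 7.200×10¹⁰ = 2.257×10¹² K⁴.

T ≈ 1230 K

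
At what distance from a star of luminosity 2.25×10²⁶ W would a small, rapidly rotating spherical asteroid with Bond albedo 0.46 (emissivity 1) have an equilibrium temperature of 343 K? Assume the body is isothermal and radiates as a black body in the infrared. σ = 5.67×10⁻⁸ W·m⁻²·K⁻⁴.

d ≈ 5.55×10¹⁰ m

For an isothermal black-emitting sphere, (1−a)S·πr² = σ·4πr²·T⁴ ⇒ S = 4σT⁴/(1−a).
S = 4·5.67×10⁻⁸·(343)⁴/0.540 = 5813 W/m².
Flux falls as S = L/(4πd²), so d = √(L/(4πS)) = √(2.25×10²⁶/(4π·5813)).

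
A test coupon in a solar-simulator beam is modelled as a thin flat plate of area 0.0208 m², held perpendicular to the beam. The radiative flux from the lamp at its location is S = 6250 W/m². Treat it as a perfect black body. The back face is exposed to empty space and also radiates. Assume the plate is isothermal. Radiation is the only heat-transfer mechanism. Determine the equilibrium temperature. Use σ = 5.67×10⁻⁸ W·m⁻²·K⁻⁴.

At equilibrium, absorbed power = emitted power.
Absorbing cross-section = A = 0.02080 m²; emitting surface = 2A = 0.04160 m² (ratio 2).
S·A_cross = εσ·A_surf·T⁴  ⇒  T⁴ = S/(2σ).
T⁴ = 1.00·6250/(2·5.67×10⁻⁸) = 5.511×10¹⁰ K⁴.
T = (5.511×10¹⁰)^(1/4).

T ≈ 485 K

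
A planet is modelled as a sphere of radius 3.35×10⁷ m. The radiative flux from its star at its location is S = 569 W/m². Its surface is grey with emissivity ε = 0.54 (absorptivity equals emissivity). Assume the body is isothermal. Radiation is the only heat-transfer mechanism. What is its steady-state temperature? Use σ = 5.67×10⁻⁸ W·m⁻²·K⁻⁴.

T ≈ 224 K

At equilibrium, absorbed power = emitted power.
Absorbing cross-section = πr² = 3.526×10¹⁵ m²; emitting surface = 4πr² = 1.410×10¹⁶ m² (ratio 4).
εS·A_cross = εσ·A_surf·T⁴  ⇒  T⁴ = S/(4σ)   (ε cancels).
T⁴ = 569/(4·5.67×10⁻⁸) = 2.509×10⁹ K⁴.
T = (2.509×10⁹)^(1/4).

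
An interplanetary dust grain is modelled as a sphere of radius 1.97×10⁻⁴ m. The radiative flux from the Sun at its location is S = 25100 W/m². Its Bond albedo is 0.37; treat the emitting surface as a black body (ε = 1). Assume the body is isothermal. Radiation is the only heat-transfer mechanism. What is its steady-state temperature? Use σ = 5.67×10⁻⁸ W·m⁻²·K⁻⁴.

T ≈ 514 K

At equilibrium, absorbed power = emitted power.
Absorbing cross-section = πr² = 1.219×10⁻⁷ m²; emitting surface = 4πr² = 4.877×10⁻⁷ m² (ratio 4).
(1−a)S·A_cross = εσ·A_surf·T⁴  ⇒  T⁴ = (1−a)S/(4σ).
T⁴ = 0.630·25100/(4·5.67×10⁻⁸) = 6.972×10¹⁰ K⁴.
T = (6.972×10¹⁰)^(1/4).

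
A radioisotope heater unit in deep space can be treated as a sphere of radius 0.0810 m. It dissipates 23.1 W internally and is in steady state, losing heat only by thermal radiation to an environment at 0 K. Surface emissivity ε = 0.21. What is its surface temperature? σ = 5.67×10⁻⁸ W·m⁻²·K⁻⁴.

T ≈ 392 K

Steady state: internal power = radiated power, P = εσA T⁴.
Radiating area A = 4πr² = 0.08245 m².
T⁴ = P/(εσA) = 23.1/(0.21·5.67×10⁻⁸·0.08245) = 2.353×10¹⁰ K⁴.
T = (2.353×10¹⁰)^(1/4).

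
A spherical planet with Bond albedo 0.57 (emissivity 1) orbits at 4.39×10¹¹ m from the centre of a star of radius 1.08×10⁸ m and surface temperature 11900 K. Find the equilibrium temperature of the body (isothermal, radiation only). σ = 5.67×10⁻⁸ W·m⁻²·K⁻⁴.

T ≈ 107 K

The star's surface emits σT_*⁴; at distance d the flux is S = σT_*⁴(R_*/d)².
S = 5.67×10⁻⁸·(11900)⁴·(1.08×10⁸/4.39×10¹¹)² = 68.82 W/m².
For an isothermal sphere T⁴ = (1−a)S/(4σ) = 1.305×10⁸ K⁴.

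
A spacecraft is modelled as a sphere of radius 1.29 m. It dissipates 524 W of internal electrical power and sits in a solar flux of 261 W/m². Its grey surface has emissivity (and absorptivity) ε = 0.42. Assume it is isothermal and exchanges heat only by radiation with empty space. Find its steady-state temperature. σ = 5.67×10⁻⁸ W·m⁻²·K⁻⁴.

At steady state, absorbed solar power + internal power = radiated power.
Absorbed: α·S·A_cross = 0.42·261·5.228 = 573.1 W (cross-section πr²).
Total input = 573.1 + 524 = 1097 W.
Radiated: εσ·A_surf·T⁴ with A_surf = 4πr² = 20.91 m².
T⁴ = 1097/(0.42·5.67×10⁻⁸·20.91) = 2.203×10⁹ K⁴.

T ≈ 217 K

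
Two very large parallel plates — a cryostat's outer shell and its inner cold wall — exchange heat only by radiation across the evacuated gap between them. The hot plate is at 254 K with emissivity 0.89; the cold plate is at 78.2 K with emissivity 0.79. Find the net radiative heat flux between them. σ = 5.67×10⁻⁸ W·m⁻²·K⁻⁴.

q ≈ 168 W/m²

For two infinite grey parallel plates, q = σ(T₁⁴ − T₂⁴)/(1/ε₁ + 1/ε₂ − 1).
T₁⁴ − T₂⁴ = 4.162×10⁹ − 3.740×10⁷ = 4.125×10⁹ K⁴.
1/ε₁ + 1/ε₂ − 1 = 1.124 + 1.266 − 1 = 1.389.
q = 5.67×10⁻⁸ × 4.125×10⁹ / 1.389.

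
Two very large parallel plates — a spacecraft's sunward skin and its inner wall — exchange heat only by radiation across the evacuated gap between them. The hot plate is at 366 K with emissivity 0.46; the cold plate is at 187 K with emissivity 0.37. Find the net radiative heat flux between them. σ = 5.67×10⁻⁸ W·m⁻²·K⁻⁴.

q ≈ 245 W/m²

For two infinite grey parallel plates, q = σ(T₁⁴ − T₂⁴)/(1/ε₁ + 1/ε₂ − 1).
T₁⁴ − T₂⁴ = 1.794×10¹⁰ − 1.223×10⁹ = 1.672×10¹⁰ K⁴.
1/ε₁ + 1/ε₂ − 1 = 2.174 + 2.703 − 1 = 3.877.
q = 5.67×10⁻⁸ × 1.672×10¹⁰ / 3.877.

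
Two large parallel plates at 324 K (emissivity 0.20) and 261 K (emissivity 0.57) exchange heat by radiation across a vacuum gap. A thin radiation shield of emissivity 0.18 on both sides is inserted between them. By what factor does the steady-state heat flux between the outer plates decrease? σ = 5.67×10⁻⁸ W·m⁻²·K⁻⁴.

Without shield: q₀ = σΔ(T⁴)/(1/ε₁+1/ε₂−1) with denominator 5.754.
With shield the two gaps are in series; the resistances add: (1/ε₁+1/ε_s−1)+(1/ε_s+1/ε₂−1) = 9.556+6.310 = 15.87.
Heat-flux ratio q₀/q = 15.87/5.754.

factor ≈ 2.76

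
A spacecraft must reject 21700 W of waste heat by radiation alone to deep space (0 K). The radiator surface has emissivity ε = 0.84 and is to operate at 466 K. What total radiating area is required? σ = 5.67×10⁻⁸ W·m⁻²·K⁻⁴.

P = εσA T⁴ ⇒ A = P/(εσT⁴).
T⁴ = 4.716×10¹⁰ K⁴.
A = 21700/(0.84 × 5.67×10⁻⁸ × 4.716×10¹⁰).

A ≈ 9.66 m²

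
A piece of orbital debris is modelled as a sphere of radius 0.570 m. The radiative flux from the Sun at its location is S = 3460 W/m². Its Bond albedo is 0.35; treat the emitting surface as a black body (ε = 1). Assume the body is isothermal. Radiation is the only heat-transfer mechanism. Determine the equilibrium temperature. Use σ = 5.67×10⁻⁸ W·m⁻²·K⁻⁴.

T ≈ 316 K

At equilibrium, absorbed power = emitted power.
Absorbing cross-section = πr² = 1.021 m²; emitting surface = 4πr² = 4.083 m² (ratio 4).
(1−a)S·A_cross = εσ·A_surf·T⁴  ⇒  T⁴ = (1−a)S/(4σ).
T⁴ = 0.650·3460/(4·5.67×10⁻⁸) = 9.916×10⁹ K⁴.
T = (9.916×10⁹)^(1/4).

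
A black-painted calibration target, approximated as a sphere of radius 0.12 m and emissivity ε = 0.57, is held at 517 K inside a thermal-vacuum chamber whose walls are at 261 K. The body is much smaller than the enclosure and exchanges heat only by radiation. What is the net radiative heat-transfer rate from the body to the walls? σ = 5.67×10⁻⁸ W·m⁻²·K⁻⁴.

P_net ≈ 391 W

For a small grey body in a large enclosure: P_net = εσA(T_body⁴ − T_wall⁴).
A = 4πr² = 0.1810 m²; T_body⁴ − T_wall⁴ = 7.144×10¹⁰ − 4.640×10⁹ = 6.680×10¹⁰ K⁴.
|P_net| = 0.57·5.67×10⁻⁸·0.1810·6.680×10¹⁰.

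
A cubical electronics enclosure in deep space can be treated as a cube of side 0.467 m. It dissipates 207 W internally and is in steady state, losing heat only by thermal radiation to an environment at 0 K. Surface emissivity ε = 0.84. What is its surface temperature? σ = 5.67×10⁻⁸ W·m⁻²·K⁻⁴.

T ≈ 240 K

Steady state: internal power = radiated power, P = εσA T⁴.
Radiating area A = 6L² = 1.309 m².
T⁴ = P/(εσA) = 207/(0.84·5.67×10⁻⁸·1.309) = 3.321×10⁹ K⁴.
T = (3.321×10⁹)^(1/4).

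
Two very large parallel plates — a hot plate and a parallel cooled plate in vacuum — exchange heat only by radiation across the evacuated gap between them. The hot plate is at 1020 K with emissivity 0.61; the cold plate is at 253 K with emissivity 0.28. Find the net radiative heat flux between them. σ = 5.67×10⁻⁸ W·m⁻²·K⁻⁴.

q ≈ 14500 W/m²

For two infinite grey parallel plates, q = σ(T₁⁴ − T₂⁴)/(1/ε₁ + 1/ε₂ − 1).
T₁⁴ − T₂⁴ = 1.082×10¹² − 4.097×10⁹ = 1.078×10¹² K⁴.
1/ε₁ + 1/ε₂ − 1 = 1.639 + 3.571 − 1 = 4.211.
q = 5.67×10⁻⁸ × 1.078×10¹² / 4.211.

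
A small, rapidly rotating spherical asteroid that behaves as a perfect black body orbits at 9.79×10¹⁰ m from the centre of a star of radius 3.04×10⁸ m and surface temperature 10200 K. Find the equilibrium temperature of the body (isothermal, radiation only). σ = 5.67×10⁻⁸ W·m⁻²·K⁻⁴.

T ≈ 402 K

The star's surface emits σT_*⁴; at distance d the flux is S = σT_*⁴(R_*/d)².
S = 5.67×10⁻⁸·(10200)⁴·(3.04×10⁸/9.79×10¹⁰)² = 5918 W/m².
For an isothermal sphere T⁴ = (1−a)S/(4σ) = 2.609×10¹⁰ K⁴.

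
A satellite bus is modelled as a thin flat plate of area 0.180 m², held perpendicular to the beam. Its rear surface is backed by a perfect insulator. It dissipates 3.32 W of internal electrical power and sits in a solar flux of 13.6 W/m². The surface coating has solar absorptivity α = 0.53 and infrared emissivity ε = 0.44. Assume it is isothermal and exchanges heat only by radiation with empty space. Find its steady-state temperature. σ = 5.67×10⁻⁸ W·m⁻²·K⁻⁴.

At steady state, absorbed solar power + internal power = radiated power.
Absorbed: α·S·A_cross = 0.53·13.6·0.1800 = 1.297 W (cross-section A).
Total input = 1.297 + 3.32 = 4.617 W.
Radiated: εσ·A_surf·T⁴ with A_surf = A = 0.1800 m².
T⁴ = 4.617/(0.44·5.67×10⁻⁸·0.1800) = 1.028×10⁹ K⁴.

T ≈ 179 K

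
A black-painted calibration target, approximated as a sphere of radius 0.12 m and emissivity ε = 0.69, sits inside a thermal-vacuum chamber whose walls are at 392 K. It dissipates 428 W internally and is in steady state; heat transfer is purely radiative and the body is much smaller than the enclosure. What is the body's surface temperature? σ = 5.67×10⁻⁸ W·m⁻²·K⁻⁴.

T ≈ 538 K

For a small grey body in a large enclosure, net radiated power = εσA(T⁴ − T_w⁴).
Steady state: P = εσA(T⁴ − T_w⁴) with A = 4πr² = 0.1810 m².
T⁴ = P/(εσA) + T_w⁴ = 428/(0.69·5.67×10⁻⁸·0.1810) + (392)⁴
    = 6.046×10¹⁰ + 2.361×10¹⁰ = 8.407×10¹⁰ K⁴.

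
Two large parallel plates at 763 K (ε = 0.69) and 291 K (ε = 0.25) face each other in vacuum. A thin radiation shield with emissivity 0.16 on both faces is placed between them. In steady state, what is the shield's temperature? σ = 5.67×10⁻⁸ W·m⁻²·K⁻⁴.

T_s ≈ 668 K

In steady state the net flux on the hot side equals that on the cold side.
σ(T₁⁴−T_s⁴)/D₁ = σ(T_s⁴−T₂⁴)/D₂, with D₁ = 1/ε₁+1/ε_s−1 = 6.699, D₂ = 1/ε_s+1/ε₂−1 = 9.250.
Solve for T_s⁴: T_s⁴ = (D₂·T₁⁴ + D₁·T₂⁴)/(D₁+D₂) = 1.996×10¹¹ K⁴.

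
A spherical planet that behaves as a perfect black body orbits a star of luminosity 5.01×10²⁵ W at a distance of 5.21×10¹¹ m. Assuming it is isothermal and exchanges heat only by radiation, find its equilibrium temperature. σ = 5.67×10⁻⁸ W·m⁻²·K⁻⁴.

First find the stellar flux at distance d: S = L/(4πd²) = 5.01×10²⁵/(4π·(5.21×10¹¹)²) = 14.69 W/m².
For an isothermal sphere, absorbed (1−a)S·πr² = emitted σ·4πr²·T⁴, so T⁴ = (1−a)S/(4σ).
T⁴ = 1.00·14.69/(4·5.67×10⁻⁸) = 6.476×10⁷ K⁴.

T ≈ 89.7 K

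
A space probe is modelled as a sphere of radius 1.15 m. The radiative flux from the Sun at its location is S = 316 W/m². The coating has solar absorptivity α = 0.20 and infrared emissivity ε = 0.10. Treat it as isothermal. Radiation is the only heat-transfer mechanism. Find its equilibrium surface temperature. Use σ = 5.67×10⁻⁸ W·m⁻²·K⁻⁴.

T ≈ 230 K

At equilibrium, absorbed power = emitted power.
Absorbing cross-section = πr² = 4.155 m²; emitting surface = 4πr² = 16.62 m² (ratio 4).
αS·A_cross = εσ·A_surf·T⁴  ⇒  T⁴ = αS/(ε·4σ).
T⁴ = 0.200·316/(0.10·4·5.67×10⁻⁸) = 2.787×10⁹ K⁴.
T = (2.787×10⁹)^(1/4).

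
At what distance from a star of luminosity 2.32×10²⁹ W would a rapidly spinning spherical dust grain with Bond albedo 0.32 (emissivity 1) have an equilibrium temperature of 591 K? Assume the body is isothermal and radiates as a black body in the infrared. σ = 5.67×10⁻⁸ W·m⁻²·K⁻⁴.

d ≈ 6.74×10¹¹ m

For an isothermal black-emitting sphere, (1−a)S·πr² = σ·4πr²·T⁴ ⇒ S = 4σT⁴/(1−a).
S = 4·5.67×10⁻⁸·(591)⁴/0.680 = 40690 W/m².
Flux falls as S = L/(4πd²), so d = √(L/(4πS)) = √(2.32×10²⁹/(4π·40690)).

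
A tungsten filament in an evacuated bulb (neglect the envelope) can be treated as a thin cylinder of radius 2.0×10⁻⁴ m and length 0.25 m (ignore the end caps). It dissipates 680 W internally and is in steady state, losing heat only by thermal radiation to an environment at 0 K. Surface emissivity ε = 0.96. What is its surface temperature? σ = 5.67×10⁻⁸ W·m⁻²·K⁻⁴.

T ≈ 2510 K

Steady state: internal power = radiated power, P = εσA T⁴.
Radiating area A = 2πrL = 3.142×10⁻⁴ m².
T⁴ = P/(εσA) = 680/(0.96·5.67×10⁻⁸·3.142×10⁻⁴) = 3.977×10¹³ K⁴.
T = (3.977×10¹³)^(1/4).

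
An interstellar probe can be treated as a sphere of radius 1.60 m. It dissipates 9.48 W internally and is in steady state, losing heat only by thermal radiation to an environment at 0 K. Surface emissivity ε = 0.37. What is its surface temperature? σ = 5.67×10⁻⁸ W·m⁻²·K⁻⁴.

T ≈ 61.2 K

Steady state: internal power = radiated power, P = εσA T⁴.
Radiating area A = 4πr² = 32.17 m².
T⁴ = P/(εσA) = 9.48/(0.37·5.67×10⁻⁸·32.17) = 1.405×10⁷ K⁴.
T = (1.405×10⁷)^(1/4).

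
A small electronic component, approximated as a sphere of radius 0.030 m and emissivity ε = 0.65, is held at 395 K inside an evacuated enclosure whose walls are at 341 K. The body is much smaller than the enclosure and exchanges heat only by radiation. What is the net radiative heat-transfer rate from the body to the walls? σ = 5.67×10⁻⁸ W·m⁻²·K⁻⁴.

P_net ≈ 4.51 W

For a small grey body in a large enclosure: P_net = εσA(T_body⁴ − T_wall⁴).
A = 4πr² = 0.01131 m²; T_body⁴ − T_wall⁴ = 2.434×10¹⁰ − 1.352×10¹⁰ = 1.082×10¹⁰ K⁴.
|P_net| = 0.65·5.67×10⁻⁸·0.01131·1.082×10¹⁰.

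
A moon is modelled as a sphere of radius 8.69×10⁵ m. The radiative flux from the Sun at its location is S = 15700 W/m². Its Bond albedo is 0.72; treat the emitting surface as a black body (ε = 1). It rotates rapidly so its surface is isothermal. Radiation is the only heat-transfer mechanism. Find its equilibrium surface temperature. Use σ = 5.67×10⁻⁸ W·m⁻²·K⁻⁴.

T ≈ 373 K

At equilibrium, absorbed power = emitted power.
Absorbing cross-section = πr² = 2.372×10¹² m²; emitting surface = 4πr² = 9.490×10¹² m² (ratio 4).
(1−a)S·A_cross = εσ·A_surf·T⁴  ⇒  T⁴ = (1−a)S/(4σ).
T⁴ = 0.280·15700/(4·5.67×10⁻⁸) = 1.938×10¹⁰ K⁴.
T = (1.938×10¹⁰)^(1/4).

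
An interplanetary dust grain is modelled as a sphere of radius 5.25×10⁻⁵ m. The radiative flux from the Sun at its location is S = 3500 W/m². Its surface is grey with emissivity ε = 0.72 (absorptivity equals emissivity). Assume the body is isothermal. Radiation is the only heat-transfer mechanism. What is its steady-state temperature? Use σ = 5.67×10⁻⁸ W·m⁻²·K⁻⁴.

At equilibrium, absorbed power = emitted power.
Absorbing cross-section = πr² = 8.659×10⁻⁹ m²; emitting surface = 4πr² = 3.464×10⁻⁸ m² (ratio 4).
εS·A_cross = εσ·A_surf·T⁴  ⇒  T⁴ = S/(4σ)   (ε cancels).
T⁴ = 3500/(4·5.67×10⁻⁸) = 1.543×10¹⁰ K⁴.
T = (1.543×10¹⁰)^(1/4).

T ≈ 352 K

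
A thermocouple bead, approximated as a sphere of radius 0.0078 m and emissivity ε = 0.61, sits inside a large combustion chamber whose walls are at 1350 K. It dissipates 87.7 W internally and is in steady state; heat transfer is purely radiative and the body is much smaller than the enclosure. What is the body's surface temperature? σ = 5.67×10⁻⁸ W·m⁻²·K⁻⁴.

T ≈ 1610 K

For a small grey body in a large enclosure, net radiated power = εσA(T⁴ − T_w⁴).
Steady state: P = εσA(T⁴ − T_w⁴) with A = 4πr² = 7.645×10⁻⁴ m².
T⁴ = P/(εσA) + T_w⁴ = 87.7/(0.61·5.67×10⁻⁸·7.645×10⁻⁴) + (1350)⁴
    = 3.317×10¹² + 3.322×10¹² = 6.638×10¹² K⁴.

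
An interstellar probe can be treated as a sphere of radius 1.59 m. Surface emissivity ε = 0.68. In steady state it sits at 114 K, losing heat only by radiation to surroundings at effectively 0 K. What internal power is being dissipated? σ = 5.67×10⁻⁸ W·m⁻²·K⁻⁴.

Steady state: P = εσA T⁴.
A = 4πr² = 31.77 m²; T⁴ = (114)⁴ = 1.689×10⁸ K⁴.
P = 0.68 × 5.67×10⁻⁸ × 31.77 × 1.689×10⁸.

P ≈ 207 W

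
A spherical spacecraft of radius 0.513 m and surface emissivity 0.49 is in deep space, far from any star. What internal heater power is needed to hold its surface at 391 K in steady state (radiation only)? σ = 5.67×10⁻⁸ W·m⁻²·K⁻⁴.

P ≈ 2150 W

P = εσ·4πr²·T⁴.
4πr² = 3.307 m²; T⁴ = 2.337×10¹⁰ K⁴.
P = 0.49·5.67×10⁻⁸·3.307·2.337×10¹⁰.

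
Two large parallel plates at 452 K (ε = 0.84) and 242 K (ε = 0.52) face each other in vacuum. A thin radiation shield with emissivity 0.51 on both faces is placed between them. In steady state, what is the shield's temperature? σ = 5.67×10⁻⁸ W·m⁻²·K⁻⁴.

In steady state the net flux on the hot side equals that on the cold side.
σ(T₁⁴−T_s⁴)/D₁ = σ(T_s⁴−T₂⁴)/D₂, with D₁ = 1/ε₁+1/ε_s−1 = 2.151, D₂ = 1/ε_s+1/ε₂−1 = 2.884.
Solve for T_s⁴: T_s⁴ = (D₂·T₁⁴ + D₁·T₂⁴)/(D₁+D₂) = 2.537×10¹⁰ K⁴.

T_s ≈ 399 K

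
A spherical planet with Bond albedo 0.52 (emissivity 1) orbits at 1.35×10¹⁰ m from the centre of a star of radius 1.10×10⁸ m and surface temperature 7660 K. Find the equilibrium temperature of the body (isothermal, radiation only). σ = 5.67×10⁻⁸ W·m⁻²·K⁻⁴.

The star's surface emits σT_*⁴; at distance d the flux is S = σT_*⁴(R_*/d)².
S = 5.67×10⁻⁸·(7660)⁴·(1.10×10⁸/1.35×10¹⁰)² = 12960 W/m².
For an isothermal sphere T⁴ = (1−a)S/(4σ) = 2.743×10¹⁰ K⁴.

T ≈ 407 K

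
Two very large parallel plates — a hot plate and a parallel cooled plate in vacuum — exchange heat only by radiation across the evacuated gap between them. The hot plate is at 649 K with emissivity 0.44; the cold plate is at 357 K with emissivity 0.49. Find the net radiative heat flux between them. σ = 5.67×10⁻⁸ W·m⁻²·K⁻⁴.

q ≈ 2760 W/m²

For two infinite grey parallel plates, q = σ(T₁⁴ − T₂⁴)/(1/ε₁ + 1/ε₂ − 1).
T₁⁴ − T₂⁴ = 1.774×10¹¹ − 1.624×10¹⁰ = 1.612×10¹¹ K⁴.
1/ε₁ + 1/ε₂ − 1 = 2.273 + 2.041 − 1 = 3.314.
q = 5.67×10⁻⁸ × 1.612×10¹¹ / 3.314.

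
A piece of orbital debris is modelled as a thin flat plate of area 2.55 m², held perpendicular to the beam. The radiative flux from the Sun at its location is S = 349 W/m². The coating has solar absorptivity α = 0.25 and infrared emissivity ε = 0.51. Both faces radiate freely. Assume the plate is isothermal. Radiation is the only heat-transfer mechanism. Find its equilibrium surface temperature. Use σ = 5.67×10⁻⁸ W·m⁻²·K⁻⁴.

At equilibrium, absorbed power = emitted power.
Absorbing cross-section = A = 2.550 m²; emitting surface = 2A = 5.100 m² (ratio 2).
αS·A_cross = εσ·A_surf·T⁴  ⇒  T⁴ = αS/(ε·2σ).
T⁴ = 0.250·349/(0.51·2·5.67×10⁻⁸) = 1.509×10⁹ K⁴.
T = (1.509×10⁹)^(1/4).

T ≈ 197 K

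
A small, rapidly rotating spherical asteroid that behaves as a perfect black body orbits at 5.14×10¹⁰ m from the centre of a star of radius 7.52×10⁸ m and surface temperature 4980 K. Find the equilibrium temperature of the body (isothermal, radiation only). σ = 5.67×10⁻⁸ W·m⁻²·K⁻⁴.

The star's surface emits σT_*⁴; at distance d the flux is S = σT_*⁴(R_*/d)².
S = 5.67×10⁻⁸·(4980)⁴·(7.52×10⁸/5.14×10¹⁰)² = 7465 W/m².
For an isothermal sphere T⁴ = (1−a)S/(4σ) = 3.291×10¹⁰ K⁴.

T ≈ 426 K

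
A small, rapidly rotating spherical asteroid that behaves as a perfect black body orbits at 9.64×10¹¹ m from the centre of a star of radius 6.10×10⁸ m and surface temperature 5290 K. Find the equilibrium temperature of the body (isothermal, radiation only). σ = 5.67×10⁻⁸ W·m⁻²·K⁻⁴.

The star's surface emits σT_*⁴; at distance d the flux is S = σT_*⁴(R_*/d)².
S = 5.67×10⁻⁸·(5290)⁴·(6.10×10⁸/9.64×10¹¹)² = 17.78 W/m².
For an isothermal sphere T⁴ = (1−a)S/(4σ) = 7.839×10⁷ K⁴.

T ≈ 94.1 K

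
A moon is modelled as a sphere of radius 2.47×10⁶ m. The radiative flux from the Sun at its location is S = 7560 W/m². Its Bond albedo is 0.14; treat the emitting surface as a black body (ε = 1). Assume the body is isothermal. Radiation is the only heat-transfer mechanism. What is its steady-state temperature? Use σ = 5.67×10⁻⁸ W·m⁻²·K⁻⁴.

At equilibrium, absorbed power = emitted power.
Absorbing cross-section = πr² = 1.917×10¹³ m²; emitting surface = 4πr² = 7.667×10¹³ m² (ratio 4).
(1−a)S·A_cross = εσ·A_surf·T⁴  ⇒  T⁴ = (1−a)S/(4σ).
T⁴ = 0.860·7560/(4·5.67×10⁻⁸) = 2.867×10¹⁰ K⁴.
T = (2.867×10¹⁰)^(1/4).

T ≈ 411 K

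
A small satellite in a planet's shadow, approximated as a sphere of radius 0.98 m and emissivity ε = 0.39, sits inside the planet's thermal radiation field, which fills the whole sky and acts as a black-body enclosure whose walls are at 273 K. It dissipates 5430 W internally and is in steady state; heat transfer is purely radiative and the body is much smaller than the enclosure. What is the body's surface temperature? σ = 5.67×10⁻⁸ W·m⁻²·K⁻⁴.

T ≈ 401 K

For a small grey body in a large enclosure, net radiated power = εσA(T⁴ − T_w⁴).
Steady state: P = εσA(T⁴ − T_w⁴) with A = 4πr² = 12.07 m².
T⁴ = P/(εσA) + T_w⁴ = 5430/(0.39·5.67×10⁻⁸·12.07) + (273)⁴
    = 2.035×10¹⁰ + 5.555×10⁹ = 2.590×10¹⁰ K⁴.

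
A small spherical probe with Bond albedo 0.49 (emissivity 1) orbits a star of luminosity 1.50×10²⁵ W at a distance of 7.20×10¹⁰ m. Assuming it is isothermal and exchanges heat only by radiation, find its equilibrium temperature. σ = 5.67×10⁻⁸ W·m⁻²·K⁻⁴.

First find the stellar flux at distance d: S = L/(4πd²) = 1.50×10²⁵/(4π·(7.20×10¹⁰)²) = 230.3 W/m².
For an isothermal sphere, absorbed (1−a)S·πr² = emitted σ·4πr²·T⁴, so T⁴ = (1−a)S/(4σ).
T⁴ = 0.510·230.3/(4·5.67×10⁻⁸) = 5.178×10⁸ K⁴.

T ≈ 151 K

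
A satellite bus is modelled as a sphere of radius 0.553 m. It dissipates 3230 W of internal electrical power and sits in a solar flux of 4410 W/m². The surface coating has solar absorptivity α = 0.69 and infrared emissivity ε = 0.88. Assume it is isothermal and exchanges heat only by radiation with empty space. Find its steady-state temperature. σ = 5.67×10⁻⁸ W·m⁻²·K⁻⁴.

T ≈ 423 K

At steady state, absorbed solar power + internal power = radiated power.
Absorbed: α·S·A_cross = 0.69·4410·0.9607 = 2923 W (cross-section πr²).
Total input = 2923 + 3230 = 6153 W.
Radiated: εσ·A_surf·T⁴ with A_surf = 4πr² = 3.843 m².
T⁴ = 6153/(0.88·5.67×10⁻⁸·3.843) = 3.209×10¹⁰ K⁴.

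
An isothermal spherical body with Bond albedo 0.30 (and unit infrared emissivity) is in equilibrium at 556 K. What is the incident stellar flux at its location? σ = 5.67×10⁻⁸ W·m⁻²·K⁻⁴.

S ≈ 31000 W/m²

(1−a)S·πr² = σ·4πr²·T⁴ ⇒ S = 4σT⁴/(1−a).
S = 4·5.67×10⁻⁸·9.557×10¹⁰/0.700.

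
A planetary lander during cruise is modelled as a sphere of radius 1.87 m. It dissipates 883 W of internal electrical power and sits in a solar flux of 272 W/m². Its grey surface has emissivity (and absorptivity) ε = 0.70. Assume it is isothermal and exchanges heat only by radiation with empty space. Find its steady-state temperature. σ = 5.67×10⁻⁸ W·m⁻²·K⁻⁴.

T ≈ 203 K

At steady state, absorbed solar power + internal power = radiated power.
Absorbed: α·S·A_cross = 0.70·272·10.99 = 2092 W (cross-section πr²).
Total input = 2092 + 883 = 2975 W.
Radiated: εσ·A_surf·T⁴ with A_surf = 4πr² = 43.94 m².
T⁴ = 2975/(0.70·5.67×10⁻⁸·43.94) = 1.706×10⁹ K⁴.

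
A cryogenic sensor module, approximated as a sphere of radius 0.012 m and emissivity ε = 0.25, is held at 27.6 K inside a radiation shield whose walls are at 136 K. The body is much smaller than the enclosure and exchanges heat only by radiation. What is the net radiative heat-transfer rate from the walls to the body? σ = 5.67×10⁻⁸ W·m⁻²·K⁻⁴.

For a small grey body in a large enclosure: P_net = εσA(T_body⁴ − T_wall⁴).
A = 4πr² = 0.001810 m²; T_body⁴ − T_wall⁴ = 5.803×10⁵ − 3.421×10⁸ = -3.415×10⁸ K⁴.
|P_net| = 0.25·5.67×10⁻⁸·0.001810·3.415×10⁸.

P_net ≈ 0.00876 W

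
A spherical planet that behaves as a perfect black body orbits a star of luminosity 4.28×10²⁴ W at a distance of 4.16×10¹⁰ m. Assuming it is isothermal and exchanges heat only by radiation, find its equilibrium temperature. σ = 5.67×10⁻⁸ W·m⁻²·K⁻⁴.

First find the stellar flux at distance d: S = L/(4πd²) = 4.28×10²⁴/(4π·(4.16×10¹⁰)²) = 196.8 W/m².
For an isothermal sphere, absorbed (1−a)S·πr² = emitted σ·4πr²·T⁴, so T⁴ = (1−a)S/(4σ).
T⁴ = 1.00·196.8/(4·5.67×10⁻⁸) = 8.678×10⁸ K⁴.

T ≈ 172 K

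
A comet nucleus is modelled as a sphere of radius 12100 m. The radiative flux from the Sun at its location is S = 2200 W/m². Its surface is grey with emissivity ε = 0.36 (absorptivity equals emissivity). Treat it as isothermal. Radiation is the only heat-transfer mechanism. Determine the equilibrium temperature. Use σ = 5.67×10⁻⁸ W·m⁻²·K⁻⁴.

T ≈ 314 K

At equilibrium, absorbed power = emitted power.
Absorbing cross-section = πr² = 4.600×10⁸ m²; emitting surface = 4πr² = 1.840×10⁹ m² (ratio 4).
εS·A_cross = εσ·A_surf·T⁴  ⇒  T⁴ = S/(4σ)   (ε cancels).
T⁴ = 2200/(4·5.67×10⁻⁸) = 9.700×10⁹ K⁴.
T = (9.700×10⁹)^(1/4).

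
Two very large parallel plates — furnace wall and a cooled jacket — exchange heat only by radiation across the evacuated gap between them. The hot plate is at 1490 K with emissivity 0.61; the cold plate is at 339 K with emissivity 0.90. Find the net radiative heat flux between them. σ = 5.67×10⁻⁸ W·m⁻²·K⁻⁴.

For two infinite grey parallel plates, q = σ(T₁⁴ − T₂⁴)/(1/ε₁ + 1/ε₂ − 1).
T₁⁴ − T₂⁴ = 4.929×10¹² − 1.321×10¹⁰ = 4.916×10¹² K⁴.
1/ε₁ + 1/ε₂ − 1 = 1.639 + 1.111 − 1 = 1.750.
q = 5.67×10⁻⁸ × 4.916×10¹² / 1.750.

q ≈ 1.59×10⁵ W/m²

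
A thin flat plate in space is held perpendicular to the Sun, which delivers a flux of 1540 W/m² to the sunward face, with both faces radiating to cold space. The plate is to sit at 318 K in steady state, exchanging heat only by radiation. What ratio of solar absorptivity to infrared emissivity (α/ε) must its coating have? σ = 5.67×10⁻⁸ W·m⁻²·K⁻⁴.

Balance: αS·A = εσ·2A·T⁴ ⇒ α/ε = 2σT⁴/S.
α/ε = 2·5.67×10⁻⁸·(318)⁴/1540 = 2·5.67×10⁻⁸·1.023×10¹⁰/1540.

α/ε ≈ 0.753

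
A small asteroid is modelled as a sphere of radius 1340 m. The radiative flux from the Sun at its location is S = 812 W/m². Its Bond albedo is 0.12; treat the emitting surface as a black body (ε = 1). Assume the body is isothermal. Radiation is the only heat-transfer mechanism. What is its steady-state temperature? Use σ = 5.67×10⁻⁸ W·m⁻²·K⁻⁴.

T ≈ 237 K

At equilibrium, absorbed power = emitted power.
Absorbing cross-section = πr² = 5.641×10⁶ m²; emitting surface = 4πr² = 2.256×10⁷ m² (ratio 4).
(1−a)S·A_cross = εσ·A_surf·T⁴  ⇒  T⁴ = (1−a)S/(4σ).
T⁴ = 0.880·812/(4·5.67×10⁻⁸) = 3.151×10⁹ K⁴.
T = (3.151×10⁹)^(1/4).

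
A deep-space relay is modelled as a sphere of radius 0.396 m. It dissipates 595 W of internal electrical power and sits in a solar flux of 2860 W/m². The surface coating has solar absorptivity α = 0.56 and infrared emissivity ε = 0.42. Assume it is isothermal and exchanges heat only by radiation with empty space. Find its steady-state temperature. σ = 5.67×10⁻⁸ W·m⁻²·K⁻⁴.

T ≈ 414 K

At steady state, absorbed solar power + internal power = radiated power.
Absorbed: α·S·A_cross = 0.56·2860·0.4927 = 789.0 W (cross-section πr²).
Total input = 789.0 + 595 = 1384 W.
Radiated: εσ·A_surf·T⁴ with A_surf = 4πr² = 1.971 m².
T⁴ = 1384/(0.42·5.67×10⁻⁸·1.971) = 2.949×10¹⁰ K⁴.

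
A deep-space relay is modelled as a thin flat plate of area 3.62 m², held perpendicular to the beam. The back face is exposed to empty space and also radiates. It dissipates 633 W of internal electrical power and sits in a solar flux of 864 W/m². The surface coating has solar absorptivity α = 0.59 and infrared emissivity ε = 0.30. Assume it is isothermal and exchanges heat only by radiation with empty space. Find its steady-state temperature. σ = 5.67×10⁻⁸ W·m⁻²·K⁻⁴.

At steady state, absorbed solar power + internal power = radiated power.
Absorbed: α·S·A_cross = 0.59·864·3.620 = 1845 W (cross-section A).
Total input = 1845 + 633 = 2478 W.
Radiated: εσ·A_surf·T⁴ with A_surf = 2A = 7.240 m².
T⁴ = 2478/(0.30·5.67×10⁻⁸·7.240) = 2.012×10¹⁰ K⁴.

T ≈ 377 K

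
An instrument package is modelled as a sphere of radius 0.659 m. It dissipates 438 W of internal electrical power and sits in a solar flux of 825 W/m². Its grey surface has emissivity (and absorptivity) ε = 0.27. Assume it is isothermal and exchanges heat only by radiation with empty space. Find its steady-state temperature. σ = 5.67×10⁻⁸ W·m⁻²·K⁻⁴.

T ≈ 307 K

At steady state, absorbed solar power + internal power = radiated power.
Absorbed: α·S·A_cross = 0.27·825·1.364 = 303.9 W (cross-section πr²).
Total input = 303.9 + 438 = 741.9 W.
Radiated: εσ·A_surf·T⁴ with A_surf = 4πr² = 5.457 m².
T⁴ = 741.9/(0.27·5.67×10⁻⁸·5.457) = 8.880×10⁹ K⁴.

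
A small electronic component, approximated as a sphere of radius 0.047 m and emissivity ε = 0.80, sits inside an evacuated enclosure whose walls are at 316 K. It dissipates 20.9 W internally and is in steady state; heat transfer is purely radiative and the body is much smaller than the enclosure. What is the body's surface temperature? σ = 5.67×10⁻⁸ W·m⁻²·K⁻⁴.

T ≈ 404 K

For a small grey body in a large enclosure, net radiated power = εσA(T⁴ − T_w⁴).
Steady state: P = εσA(T⁴ − T_w⁴) with A = 4πr² = 0.02776 m².
T⁴ = P/(εσA) + T_w⁴ = 20.9/(0.80·5.67×10⁻⁸·0.02776) + (316)⁴
    = 1.660×10¹⁰ + 9.971×10⁹ = 2.657×10¹⁰ K⁴.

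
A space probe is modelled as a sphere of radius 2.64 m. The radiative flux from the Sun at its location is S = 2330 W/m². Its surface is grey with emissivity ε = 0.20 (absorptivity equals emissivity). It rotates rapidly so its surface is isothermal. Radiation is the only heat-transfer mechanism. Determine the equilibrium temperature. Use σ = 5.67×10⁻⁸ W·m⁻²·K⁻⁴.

At equilibrium, absorbed power = emitted power.
Absorbing cross-section = πr² = 21.90 m²; emitting surface = 4πr² = 87.58 m² (ratio 4).
εS·A_cross = εσ·A_surf·T⁴  ⇒  T⁴ = S/(4σ)   (ε cancels).
T⁴ = 2330/(4·5.67×10⁻⁸) = 1.027×10¹⁰ K⁴.
T = (1.027×10¹⁰)^(1/4).

T ≈ 318 K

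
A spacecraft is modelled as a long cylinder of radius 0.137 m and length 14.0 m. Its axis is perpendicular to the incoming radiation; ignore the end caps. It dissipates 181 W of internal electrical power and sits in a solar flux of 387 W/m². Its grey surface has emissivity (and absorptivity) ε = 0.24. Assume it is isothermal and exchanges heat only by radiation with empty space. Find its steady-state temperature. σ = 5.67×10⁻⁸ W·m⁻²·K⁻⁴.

T ≈ 239 K

At steady state, absorbed solar power + internal power = radiated power.
Absorbed: α·S·A_cross = 0.24·387·3.836 = 356.3 W (cross-section 2rL).
Total input = 356.3 + 181 = 537.3 W.
Radiated: εσ·A_surf·T⁴ with A_surf = 2πrL = 12.05 m².
T⁴ = 537.3/(0.24·5.67×10⁻⁸·12.05) = 3.276×10⁹ K⁴.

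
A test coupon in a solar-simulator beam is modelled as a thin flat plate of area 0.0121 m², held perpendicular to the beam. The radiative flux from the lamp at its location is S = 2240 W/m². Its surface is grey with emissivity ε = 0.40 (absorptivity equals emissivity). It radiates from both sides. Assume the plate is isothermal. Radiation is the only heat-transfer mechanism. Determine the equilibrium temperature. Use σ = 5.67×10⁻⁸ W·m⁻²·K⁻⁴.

T ≈ 375 K

At equilibrium, absorbed power = emitted power.
Absorbing cross-section = A = 0.01210 m²; emitting surface = 2A = 0.02420 m² (ratio 2).
εS·A_cross = εσ·A_surf·T⁴  ⇒  T⁴ = S/(2σ)   (ε cancels).
T⁴ = 2240/(2·5.67×10⁻⁸) = 1.975×10¹⁰ K⁴.
T = (1.975×10¹⁰)^(1/4).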